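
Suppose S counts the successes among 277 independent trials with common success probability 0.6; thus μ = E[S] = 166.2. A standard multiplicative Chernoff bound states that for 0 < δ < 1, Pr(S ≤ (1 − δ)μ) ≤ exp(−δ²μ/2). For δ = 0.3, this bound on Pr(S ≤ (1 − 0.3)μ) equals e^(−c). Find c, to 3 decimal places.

c = δ²μ/2 = 0.3²·166.2/2 = 7.4790.

7.479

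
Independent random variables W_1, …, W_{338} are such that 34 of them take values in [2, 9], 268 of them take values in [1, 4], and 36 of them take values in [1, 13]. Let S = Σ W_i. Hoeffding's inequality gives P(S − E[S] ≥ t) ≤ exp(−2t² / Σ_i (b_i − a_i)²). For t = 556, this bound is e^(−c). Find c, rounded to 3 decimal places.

66.754

Σ(b_i − a_i)² = 34·7² + 268·3² + 36·12² = 9262.
c = 2t² / 9262 = 2·556² / 9262 = 66.7536.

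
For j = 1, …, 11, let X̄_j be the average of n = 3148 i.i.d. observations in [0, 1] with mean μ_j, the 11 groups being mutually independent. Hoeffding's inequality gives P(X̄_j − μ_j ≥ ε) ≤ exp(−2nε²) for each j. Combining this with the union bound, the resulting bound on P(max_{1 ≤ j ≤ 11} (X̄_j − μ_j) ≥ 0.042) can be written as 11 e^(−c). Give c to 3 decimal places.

Union bound over the 11 events: P(max_{1 ≤ j ≤ 11} (X̄_j − μ_j) ≥ 0.042) ≤ 11·exp(−2nε²) = 11 exp(−2·3148·0.042²).
So c = 2·3148·0.042² = 11.1061.

11.106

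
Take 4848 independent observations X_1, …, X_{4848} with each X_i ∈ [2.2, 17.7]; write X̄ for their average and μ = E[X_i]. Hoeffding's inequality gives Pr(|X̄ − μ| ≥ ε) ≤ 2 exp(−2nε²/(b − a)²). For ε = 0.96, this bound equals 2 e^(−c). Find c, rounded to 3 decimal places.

c = 2nε²/(b − a)² = 2·4848·0.96² / 15.5² = 37.1939.

37.194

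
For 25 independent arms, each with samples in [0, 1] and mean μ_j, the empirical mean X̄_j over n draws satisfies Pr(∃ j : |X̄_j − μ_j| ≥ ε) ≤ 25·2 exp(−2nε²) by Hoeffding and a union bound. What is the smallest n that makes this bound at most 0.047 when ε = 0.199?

Need 2·25·exp(−2nε²) ≤ 0.047, i.e. exp(−2nε²) ≤ 0.047/50.
So 2nε² ≥ ln(50/0.047) = 6.969631.
Hence n ≥ 6.969631/(2·0.199²) = 87.998.
The smallest integer n is 88.

88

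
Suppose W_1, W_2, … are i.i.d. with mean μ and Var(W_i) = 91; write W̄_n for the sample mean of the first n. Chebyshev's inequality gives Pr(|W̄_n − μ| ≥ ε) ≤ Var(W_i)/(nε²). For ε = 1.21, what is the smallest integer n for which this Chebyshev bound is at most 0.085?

Require 91/(n·1.21²) ≤ 0.085, i.e. n ≥ 91/(0.085·1.21²) = 731.226.
The smallest integer n is 732.

732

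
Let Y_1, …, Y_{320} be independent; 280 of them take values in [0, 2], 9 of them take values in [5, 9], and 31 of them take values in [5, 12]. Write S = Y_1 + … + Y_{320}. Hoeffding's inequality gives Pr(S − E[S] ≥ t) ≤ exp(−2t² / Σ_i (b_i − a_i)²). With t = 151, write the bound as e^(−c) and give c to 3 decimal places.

Σ(b_i − a_i)² = 280·2² + 9·4² + 31·7² = 2783.
c = 2t² / 2783 = 2·151² / 2783 = 16.3859.

16.386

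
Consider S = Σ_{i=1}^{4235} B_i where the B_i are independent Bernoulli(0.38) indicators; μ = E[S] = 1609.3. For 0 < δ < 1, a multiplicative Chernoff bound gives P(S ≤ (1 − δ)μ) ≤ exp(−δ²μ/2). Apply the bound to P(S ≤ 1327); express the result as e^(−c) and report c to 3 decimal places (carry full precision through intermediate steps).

24.760

Write 1327 = (1 − δ)μ, so δ = 1 − 1327/1609.3 = 0.1754179…
Then the exponent is δ²μ/2 = (μ − 1327)²/(2μ) = 24.760234.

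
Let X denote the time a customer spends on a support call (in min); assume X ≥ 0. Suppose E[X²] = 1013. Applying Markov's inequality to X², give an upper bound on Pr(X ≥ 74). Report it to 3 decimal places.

Since X ≥ 0, the event {X ≥ 74} is the same as {X² ≥ 5476}.
Markov's inequality applied to X² gives Pr(X² ≥ 5476) ≤ E[X²]/5476 = 1013/5476 = 0.1850.

0.185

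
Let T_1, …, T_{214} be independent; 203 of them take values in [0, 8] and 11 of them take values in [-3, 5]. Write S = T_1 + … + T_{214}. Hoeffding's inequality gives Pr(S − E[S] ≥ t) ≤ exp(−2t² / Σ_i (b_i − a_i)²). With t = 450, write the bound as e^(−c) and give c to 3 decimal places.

29.571

Σ(b_i − a_i)² = 203·8² + 11·8² = 13696.
c = 2t² / 13696 = 2·450² / 13696 = 29.5707.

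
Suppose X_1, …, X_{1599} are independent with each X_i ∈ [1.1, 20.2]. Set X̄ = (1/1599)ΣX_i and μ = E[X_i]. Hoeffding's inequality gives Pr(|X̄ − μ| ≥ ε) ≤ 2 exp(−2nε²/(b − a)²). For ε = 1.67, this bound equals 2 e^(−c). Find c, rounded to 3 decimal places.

24.448

c = 2nε²/(b − a)² = 2·1599·1.67² / 19.1² = 24.4481.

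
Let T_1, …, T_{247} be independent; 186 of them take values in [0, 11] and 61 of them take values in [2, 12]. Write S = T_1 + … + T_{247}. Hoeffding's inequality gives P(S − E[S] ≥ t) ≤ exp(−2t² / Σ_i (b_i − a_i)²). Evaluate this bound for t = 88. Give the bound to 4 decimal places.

Σ(b_i − a_i)² = 186·11² + 61·10² = 28606.
Exponent = 2·88² / 28606 = 0.54142.
Bound = exp(−0.54142) = 0.58192.

0.5819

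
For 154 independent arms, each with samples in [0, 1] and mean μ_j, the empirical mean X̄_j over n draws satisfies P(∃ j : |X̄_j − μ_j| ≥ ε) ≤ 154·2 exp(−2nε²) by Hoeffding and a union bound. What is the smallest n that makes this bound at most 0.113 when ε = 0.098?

412

Need 2·154·exp(−2nε²) ≤ 0.113, i.e. exp(−2nε²) ≤ 0.113/308.
So 2nε² ≥ ln(308/0.113) = 7.910467.
Hence n ≥ 7.910467/(2·0.098²) = 411.832.
The smallest integer n is 412.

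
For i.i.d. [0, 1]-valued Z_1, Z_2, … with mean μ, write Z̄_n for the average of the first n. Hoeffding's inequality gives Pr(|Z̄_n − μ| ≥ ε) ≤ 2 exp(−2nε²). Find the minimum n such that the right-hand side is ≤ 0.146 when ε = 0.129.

Require 2·exp(−2nε²) ≤ 0.146, i.e. 2nε² ≥ ln(2/0.146) = 2.617296.
So n ≥ 2.617296 / (2·0.129²) = 78.640.
The smallest integer n is 79.

79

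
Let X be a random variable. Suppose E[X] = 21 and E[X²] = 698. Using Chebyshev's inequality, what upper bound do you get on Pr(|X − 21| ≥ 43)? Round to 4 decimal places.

Var(X) = E[X²] − (E[X])² = 698 − 441 = 257.
Chebyshev's inequality: Pr(|X − μ| ≥ t) ≤ Var(X)/t² = 257/1849 = 0.1390.

0.1390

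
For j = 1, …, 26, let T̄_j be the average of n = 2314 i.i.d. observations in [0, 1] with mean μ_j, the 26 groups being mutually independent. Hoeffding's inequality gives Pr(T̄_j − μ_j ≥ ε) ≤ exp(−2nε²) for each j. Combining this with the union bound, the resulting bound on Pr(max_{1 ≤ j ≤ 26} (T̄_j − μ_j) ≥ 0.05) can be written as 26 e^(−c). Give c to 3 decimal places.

11.570

Union bound over the 26 events: Pr(max_{1 ≤ j ≤ 26} (T̄_j − μ_j) ≥ 0.05) ≤ 26·exp(−2nε²) = 26 exp(−2·2314·0.05²).
So c = 2·2314·0.05² = 11.5700.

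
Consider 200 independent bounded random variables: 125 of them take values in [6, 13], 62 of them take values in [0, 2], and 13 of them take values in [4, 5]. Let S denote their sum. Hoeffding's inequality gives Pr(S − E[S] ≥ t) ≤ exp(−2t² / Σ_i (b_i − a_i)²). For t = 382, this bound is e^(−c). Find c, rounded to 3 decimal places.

45.701

Σ(b_i − a_i)² = 125·7² + 62·2² + 13·1² = 6386.
c = 2t² / 6386 = 2·382² / 6386 = 45.7012.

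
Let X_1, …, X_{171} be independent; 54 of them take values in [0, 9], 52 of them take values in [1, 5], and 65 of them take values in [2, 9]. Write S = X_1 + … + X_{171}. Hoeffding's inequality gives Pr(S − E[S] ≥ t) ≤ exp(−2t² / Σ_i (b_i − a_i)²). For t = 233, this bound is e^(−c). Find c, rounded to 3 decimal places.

12.940

Σ(b_i − a_i)² = 54·9² + 52·4² + 65·7² = 8391.
c = 2t² / 8391 = 2·233² / 8391 = 12.9398.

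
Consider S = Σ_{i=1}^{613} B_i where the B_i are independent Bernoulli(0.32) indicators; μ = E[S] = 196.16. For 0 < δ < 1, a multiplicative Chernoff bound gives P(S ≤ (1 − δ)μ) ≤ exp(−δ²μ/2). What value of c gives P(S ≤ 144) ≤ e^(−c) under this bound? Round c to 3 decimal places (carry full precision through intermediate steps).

6.935

Write 144 = (1 − δ)μ, so δ = 1 − 144/196.16 = 0.2659054…
Then the exponent is δ²μ/2 = (μ − 144)²/(2μ) = 6.934812.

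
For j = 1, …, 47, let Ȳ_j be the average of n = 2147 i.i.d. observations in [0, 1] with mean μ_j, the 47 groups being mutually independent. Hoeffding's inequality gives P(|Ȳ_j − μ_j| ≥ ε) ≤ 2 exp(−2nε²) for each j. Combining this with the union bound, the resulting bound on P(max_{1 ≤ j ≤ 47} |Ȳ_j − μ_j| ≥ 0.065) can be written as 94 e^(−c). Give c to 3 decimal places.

Union bound over the 47 events: P(max_{1 ≤ j ≤ 47} |Ȳ_j − μ_j| ≥ 0.065) ≤ 47·2·exp(−2nε²) = 94 exp(−2·2147·0.065²).
So c = 2·2147·0.065² = 18.1422.

18.142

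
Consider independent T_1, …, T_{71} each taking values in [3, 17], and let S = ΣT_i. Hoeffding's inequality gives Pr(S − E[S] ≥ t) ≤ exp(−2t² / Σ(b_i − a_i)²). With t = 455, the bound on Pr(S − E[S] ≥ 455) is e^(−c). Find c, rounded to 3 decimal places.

Σ(b_i − a_i)² = 71·(14)² = 13916.
c = 2t²/13916 = 2·455²/13916 = 29.7535.

29.754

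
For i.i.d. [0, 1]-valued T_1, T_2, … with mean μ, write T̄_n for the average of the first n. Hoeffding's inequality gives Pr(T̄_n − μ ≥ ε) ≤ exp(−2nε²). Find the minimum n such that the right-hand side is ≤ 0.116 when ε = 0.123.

72

Require exp(−2nε²) ≤ 0.116, i.e. 2nε² ≥ ln(1/0.116) = 2.154165.
So n ≥ 2.154165 / (2·0.123²) = 71.193.
The smallest integer n is 72.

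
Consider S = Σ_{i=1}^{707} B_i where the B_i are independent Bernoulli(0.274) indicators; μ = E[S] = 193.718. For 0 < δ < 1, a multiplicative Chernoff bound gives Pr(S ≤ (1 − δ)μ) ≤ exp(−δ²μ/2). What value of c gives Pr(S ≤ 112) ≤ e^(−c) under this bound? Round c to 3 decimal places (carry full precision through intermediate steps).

Write 112 = (1 − δ)μ, so δ = 1 − 112/193.718 = 0.42184…
Then the exponent is δ²μ/2 = (μ − 112)²/(2μ) = 17.235960.

17.236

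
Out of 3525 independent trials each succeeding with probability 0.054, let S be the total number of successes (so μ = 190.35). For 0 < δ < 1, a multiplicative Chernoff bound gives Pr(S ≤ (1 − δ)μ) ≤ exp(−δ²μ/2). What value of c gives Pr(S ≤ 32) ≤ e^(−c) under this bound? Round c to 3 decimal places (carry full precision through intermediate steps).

Write 32 = (1 − δ)μ, so δ = 1 − 32/190.35 = 0.8318886…
Then the exponent is δ²μ/2 = (μ − 32)²/(2μ) = 65.864782.

65.865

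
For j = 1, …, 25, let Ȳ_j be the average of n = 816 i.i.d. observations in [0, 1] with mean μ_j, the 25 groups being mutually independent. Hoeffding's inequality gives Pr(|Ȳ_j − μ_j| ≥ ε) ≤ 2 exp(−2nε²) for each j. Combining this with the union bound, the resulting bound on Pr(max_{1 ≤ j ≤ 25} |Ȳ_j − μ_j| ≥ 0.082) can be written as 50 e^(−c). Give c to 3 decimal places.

Union bound over the 25 events: Pr(max_{1 ≤ j ≤ 25} |Ȳ_j − μ_j| ≥ 0.082) ≤ 25·2·exp(−2nε²) = 50 exp(−2·816·0.082²).
So c = 2·816·0.082² = 10.9736.

10.974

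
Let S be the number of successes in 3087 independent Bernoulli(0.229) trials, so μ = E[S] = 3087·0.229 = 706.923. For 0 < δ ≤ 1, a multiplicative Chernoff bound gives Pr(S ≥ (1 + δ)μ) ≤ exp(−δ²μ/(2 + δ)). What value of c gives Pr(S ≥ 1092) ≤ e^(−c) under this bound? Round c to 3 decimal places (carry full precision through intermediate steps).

Write 1092 = (1 + δ)μ, so δ = 1092/706.923 − 1 = 0.5447227…
Then the exponent is δ²μ/(2 + δ) = (1092 − μ)² / (μ·(2 + δ)) = 82.429485.

82.429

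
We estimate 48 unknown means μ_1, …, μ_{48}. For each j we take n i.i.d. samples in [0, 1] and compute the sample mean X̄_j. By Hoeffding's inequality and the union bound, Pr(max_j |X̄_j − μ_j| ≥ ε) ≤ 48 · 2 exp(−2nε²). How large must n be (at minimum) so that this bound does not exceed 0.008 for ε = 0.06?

Need 2·48·exp(−2nε²) ≤ 0.008, i.e. exp(−2nε²) ≤ 0.008/96.
So 2nε² ≥ ln(96/0.008) = 9.392662.
Hence n ≥ 9.392662/(2·0.06²) = 1304.536.
The smallest integer n is 1305.

1305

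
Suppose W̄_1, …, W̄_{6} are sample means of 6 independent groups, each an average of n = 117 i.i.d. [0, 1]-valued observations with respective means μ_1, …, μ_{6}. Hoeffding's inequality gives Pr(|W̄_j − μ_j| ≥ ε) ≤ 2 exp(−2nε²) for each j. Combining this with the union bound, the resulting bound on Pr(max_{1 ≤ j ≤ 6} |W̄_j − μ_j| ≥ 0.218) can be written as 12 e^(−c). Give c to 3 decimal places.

11.121

Union bound over the 6 events: Pr(max_{1 ≤ j ≤ 6} |W̄_j − μ_j| ≥ 0.218) ≤ 6·2·exp(−2nε²) = 12 exp(−2·117·0.218²).
So c = 2·117·0.218² = 11.1206.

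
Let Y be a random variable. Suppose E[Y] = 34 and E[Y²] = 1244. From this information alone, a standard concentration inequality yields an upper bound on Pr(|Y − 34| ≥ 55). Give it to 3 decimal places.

The first two moments determine the variance, so Chebyshev's inequality is the sharpest standard bound available.
Var(Y) = E[Y²] − (E[Y])² = 1244 − 1156 = 88.
Chebyshev's inequality: Pr(|Y − μ| ≥ t) ≤ Var(Y)/t² = 88/3025 = 0.0291.

0.029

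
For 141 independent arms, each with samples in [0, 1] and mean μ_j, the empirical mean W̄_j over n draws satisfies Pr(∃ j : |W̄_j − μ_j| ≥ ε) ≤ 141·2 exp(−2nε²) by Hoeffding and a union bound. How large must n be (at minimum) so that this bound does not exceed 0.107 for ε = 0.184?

Need 2·141·exp(−2nε²) ≤ 0.107, i.e. exp(−2nε²) ≤ 0.107/282.
So 2nε² ≥ ln(282/0.107) = 7.876834.
Hence n ≥ 7.876834/(2·0.184²) = 116.328.
The smallest integer n is 117.

117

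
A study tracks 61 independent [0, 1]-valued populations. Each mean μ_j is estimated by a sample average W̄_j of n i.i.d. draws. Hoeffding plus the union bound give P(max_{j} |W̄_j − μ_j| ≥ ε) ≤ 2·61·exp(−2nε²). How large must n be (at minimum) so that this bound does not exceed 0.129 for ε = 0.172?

Need 2·61·exp(−2nε²) ≤ 0.129, i.e. exp(−2nε²) ≤ 0.129/122.
So 2nε² ≥ ln(122/0.129) = 6.851964.
Hence n ≥ 6.851964/(2·0.172²) = 115.805.
The smallest integer n is 116.

116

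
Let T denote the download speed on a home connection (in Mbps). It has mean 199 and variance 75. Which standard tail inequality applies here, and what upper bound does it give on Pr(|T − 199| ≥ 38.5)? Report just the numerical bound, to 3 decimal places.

0.051

Mean and variance are known, so Chebyshev's inequality applies.
Chebyshev: Pr(|T − μ| ≥ t) ≤ Var(T)/t².
Bound = 75 / 1482.25 = 0.0506.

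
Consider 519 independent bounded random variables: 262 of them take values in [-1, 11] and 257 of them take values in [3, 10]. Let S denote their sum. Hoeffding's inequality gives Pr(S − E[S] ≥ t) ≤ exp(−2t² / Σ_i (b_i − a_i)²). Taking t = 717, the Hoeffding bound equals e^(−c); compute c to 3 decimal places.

Σ(b_i − a_i)² = 262·12² + 257·7² = 50321.
c = 2t² / 50321 = 2·717² / 50321 = 20.4324.

20.432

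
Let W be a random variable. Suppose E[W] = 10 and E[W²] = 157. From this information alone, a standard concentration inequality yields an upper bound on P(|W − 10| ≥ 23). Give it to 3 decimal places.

0.108

The first two moments determine the variance, so Chebyshev's inequality is the sharpest standard bound available.
Var(W) = E[W²] − (E[W])² = 157 − 100 = 57.
Chebyshev's inequality: P(|W − μ| ≥ t) ≤ Var(W)/t² = 57/529 = 0.1078.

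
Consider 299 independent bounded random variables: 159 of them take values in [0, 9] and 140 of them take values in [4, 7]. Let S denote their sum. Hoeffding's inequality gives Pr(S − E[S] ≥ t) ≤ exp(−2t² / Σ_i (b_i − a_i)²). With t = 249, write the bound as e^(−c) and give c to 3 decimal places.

Σ(b_i − a_i)² = 159·9² + 140·3² = 14139.
c = 2t² / 14139 = 2·249² / 14139 = 8.7702.

8.770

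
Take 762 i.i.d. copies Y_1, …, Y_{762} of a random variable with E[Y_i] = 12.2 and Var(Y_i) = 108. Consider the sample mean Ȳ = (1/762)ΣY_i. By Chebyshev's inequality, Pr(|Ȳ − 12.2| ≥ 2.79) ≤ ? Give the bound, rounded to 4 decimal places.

0.0182

Var(Ȳ) = Var(Y_i)/n = 108/762 = 0.14173.
Chebyshev: Pr(|Ȳ − 12.2| ≥ 2.79) ≤ Var(Ȳ)/(2.79)² = 108/(762·2.79²) = 0.0182.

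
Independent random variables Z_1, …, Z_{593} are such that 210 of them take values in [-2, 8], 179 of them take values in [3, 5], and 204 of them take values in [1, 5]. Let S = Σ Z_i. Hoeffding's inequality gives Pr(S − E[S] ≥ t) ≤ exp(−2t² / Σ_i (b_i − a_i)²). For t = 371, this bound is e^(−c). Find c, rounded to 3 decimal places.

11.020

Σ(b_i − a_i)² = 210·10² + 179·2² + 204·4² = 24980.
c = 2t² / 24980 = 2·371² / 24980 = 11.0201.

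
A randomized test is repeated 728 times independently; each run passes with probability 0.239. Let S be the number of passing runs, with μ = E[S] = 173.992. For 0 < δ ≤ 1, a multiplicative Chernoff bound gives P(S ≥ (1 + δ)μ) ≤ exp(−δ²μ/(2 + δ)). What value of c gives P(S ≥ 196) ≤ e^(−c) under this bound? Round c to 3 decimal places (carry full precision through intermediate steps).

Write 196 = (1 + δ)μ, so δ = 196/173.992 − 1 = 0.1264886…
Then the exponent is δ²μ/(2 + δ) = (196 − μ)² / (μ·(2 + δ)) = 1.309088.

1.309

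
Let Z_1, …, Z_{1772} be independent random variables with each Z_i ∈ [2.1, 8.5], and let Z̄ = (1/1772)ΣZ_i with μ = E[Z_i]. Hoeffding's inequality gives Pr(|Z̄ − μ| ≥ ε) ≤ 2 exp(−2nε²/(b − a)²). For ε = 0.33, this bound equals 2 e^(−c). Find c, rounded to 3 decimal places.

c = 2nε²/(b − a)² = 2·1772·0.33² / 6.4² = 9.4224.

9.422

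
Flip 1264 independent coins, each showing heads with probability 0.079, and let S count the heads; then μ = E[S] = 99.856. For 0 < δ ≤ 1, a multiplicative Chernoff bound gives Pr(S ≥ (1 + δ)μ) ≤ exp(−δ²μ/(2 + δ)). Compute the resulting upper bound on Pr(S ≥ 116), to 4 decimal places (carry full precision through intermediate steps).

Write 116 = (1 + δ)μ, so δ = 116/99.856 − 1 = 0.1616728…
Then the exponent is δ²μ/(2 + δ) = (116 − μ)² / (μ·(2 + δ)) = 1.207419.
Bound = exp(−1.207419) = 0.29897.

0.2990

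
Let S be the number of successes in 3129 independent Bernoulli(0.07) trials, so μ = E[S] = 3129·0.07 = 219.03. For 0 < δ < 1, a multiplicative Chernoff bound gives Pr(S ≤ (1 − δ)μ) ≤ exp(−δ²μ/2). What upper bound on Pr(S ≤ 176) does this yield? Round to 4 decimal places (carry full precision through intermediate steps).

Write 176 = (1 − δ)μ, so δ = 1 − 176/219.03 = 0.1964571…
Then the exponent is δ²μ/2 = (μ − 176)²/(2μ) = 4.226775.
Bound = exp(−4.226775) = 0.01460.

0.0146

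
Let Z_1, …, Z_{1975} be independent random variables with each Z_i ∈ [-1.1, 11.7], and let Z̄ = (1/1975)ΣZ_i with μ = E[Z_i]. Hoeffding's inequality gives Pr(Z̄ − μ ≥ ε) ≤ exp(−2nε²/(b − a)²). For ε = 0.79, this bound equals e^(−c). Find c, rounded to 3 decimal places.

15.046

c = 2nε²/(b − a)² = 2·1975·0.79² / 12.8² = 15.0464.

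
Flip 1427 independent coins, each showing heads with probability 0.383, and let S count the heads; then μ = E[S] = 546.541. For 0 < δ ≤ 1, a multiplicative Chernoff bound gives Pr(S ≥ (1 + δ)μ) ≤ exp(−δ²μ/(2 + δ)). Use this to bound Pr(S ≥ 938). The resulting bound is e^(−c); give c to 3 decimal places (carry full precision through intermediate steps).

103.224

Write 938 = (1 + δ)μ, so δ = 938/546.541 − 1 = 0.7162482…
Then the exponent is δ²μ/(2 + δ) = (938 − μ)² / (μ·(2 + δ)) = 103.223925.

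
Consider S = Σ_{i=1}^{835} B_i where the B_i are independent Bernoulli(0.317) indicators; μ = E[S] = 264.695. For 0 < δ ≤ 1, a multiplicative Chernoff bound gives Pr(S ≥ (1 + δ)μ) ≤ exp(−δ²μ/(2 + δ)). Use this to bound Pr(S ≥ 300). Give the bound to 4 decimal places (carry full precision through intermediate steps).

0.1100

Write 300 = (1 + δ)μ, so δ = 300/264.695 − 1 = 0.1333799…
Then the exponent is δ²μ/(2 + δ) = (300 − μ)² / (μ·(2 + δ)) = 2.207285.
Bound = exp(−2.207285) = 0.11000.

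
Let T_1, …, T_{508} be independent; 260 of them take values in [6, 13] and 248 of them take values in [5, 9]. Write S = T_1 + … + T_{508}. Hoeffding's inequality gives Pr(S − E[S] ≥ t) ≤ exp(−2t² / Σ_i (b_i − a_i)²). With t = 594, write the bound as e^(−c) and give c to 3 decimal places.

Σ(b_i − a_i)² = 260·7² + 248·4² = 16708.
c = 2t² / 16708 = 2·594² / 16708 = 42.2356.

42.236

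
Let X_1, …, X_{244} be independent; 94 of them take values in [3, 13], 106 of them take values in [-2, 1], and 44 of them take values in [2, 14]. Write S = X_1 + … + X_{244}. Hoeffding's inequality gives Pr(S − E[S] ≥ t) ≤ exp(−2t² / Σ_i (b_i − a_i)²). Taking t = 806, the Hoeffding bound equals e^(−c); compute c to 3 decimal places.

77.847

Σ(b_i − a_i)² = 94·10² + 106·3² + 44·12² = 16690.
c = 2t² / 16690 = 2·806² / 16690 = 77.8473.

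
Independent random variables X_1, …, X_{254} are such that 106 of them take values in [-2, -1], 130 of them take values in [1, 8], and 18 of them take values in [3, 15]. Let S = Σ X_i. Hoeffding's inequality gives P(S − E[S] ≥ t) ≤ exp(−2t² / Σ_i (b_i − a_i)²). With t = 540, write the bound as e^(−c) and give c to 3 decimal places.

64.314

Σ(b_i − a_i)² = 106·1² + 130·7² + 18·12² = 9068.
c = 2t² / 9068 = 2·540² / 9068 = 64.3141.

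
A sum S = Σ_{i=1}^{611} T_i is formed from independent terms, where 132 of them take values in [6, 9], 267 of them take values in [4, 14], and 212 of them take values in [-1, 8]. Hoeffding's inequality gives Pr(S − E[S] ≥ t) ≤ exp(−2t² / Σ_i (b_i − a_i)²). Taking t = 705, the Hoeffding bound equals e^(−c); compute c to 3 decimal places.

Σ(b_i − a_i)² = 132·3² + 267·10² + 212·9² = 45060.
c = 2t² / 45060 = 2·705² / 45060 = 22.0606.

22.061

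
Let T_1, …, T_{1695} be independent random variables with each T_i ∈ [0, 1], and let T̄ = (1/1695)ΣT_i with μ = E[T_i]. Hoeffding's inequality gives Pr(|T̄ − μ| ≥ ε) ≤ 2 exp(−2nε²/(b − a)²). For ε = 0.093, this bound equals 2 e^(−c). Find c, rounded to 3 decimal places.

c = 2nε²/(b − a)² = 2·1695·0.093² / 1² = 29.3201.

29.320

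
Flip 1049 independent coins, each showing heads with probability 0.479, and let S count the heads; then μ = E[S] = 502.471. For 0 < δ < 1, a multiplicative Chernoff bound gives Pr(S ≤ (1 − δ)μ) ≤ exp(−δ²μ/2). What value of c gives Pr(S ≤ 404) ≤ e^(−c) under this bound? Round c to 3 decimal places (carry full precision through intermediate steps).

9.649

Write 404 = (1 − δ)μ, so δ = 1 − 404/502.471 = 0.1959735…
Then the exponent is δ²μ/2 = (μ − 404)²/(2μ) = 9.648853.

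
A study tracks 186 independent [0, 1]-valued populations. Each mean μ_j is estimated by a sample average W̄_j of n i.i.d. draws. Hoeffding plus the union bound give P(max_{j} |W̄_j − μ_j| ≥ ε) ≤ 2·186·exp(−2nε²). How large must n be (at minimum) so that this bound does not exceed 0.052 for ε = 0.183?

133

Need 2·186·exp(−2nε²) ≤ 0.052, i.e. exp(−2nε²) ≤ 0.052/372.
So 2nε² ≥ ln(372/0.052) = 8.875405.
Hence n ≥ 8.875405/(2·0.183²) = 132.512.
The smallest integer n is 133.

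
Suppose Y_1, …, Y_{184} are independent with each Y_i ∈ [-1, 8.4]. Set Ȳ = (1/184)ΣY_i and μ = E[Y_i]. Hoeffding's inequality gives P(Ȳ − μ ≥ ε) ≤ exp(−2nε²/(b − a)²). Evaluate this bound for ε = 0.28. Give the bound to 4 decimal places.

Exponent: 2nε²/(b − a)² = 2·184·0.28² / 9.4² = 0.32652.
Bound = exp(−0.32652) = 0.72143.

0.7214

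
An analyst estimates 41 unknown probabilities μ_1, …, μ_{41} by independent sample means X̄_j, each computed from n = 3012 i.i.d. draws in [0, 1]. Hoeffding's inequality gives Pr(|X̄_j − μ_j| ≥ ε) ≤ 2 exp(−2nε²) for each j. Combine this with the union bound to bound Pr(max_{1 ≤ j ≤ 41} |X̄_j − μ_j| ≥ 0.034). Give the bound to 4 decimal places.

Per-experiment Hoeffding bound: 2·exp(−2·3012·0.034²) = 2·exp(−6.96374) = 0.0018911.
Union bound over 41 events: 41·0.0018911 = 0.07754.

0.0775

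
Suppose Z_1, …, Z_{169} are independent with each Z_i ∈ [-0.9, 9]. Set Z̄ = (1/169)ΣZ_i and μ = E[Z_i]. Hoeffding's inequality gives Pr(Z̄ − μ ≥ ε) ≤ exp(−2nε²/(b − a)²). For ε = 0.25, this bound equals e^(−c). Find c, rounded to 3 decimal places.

c = 2nε²/(b − a)² = 2·169·0.25² / 9.9² = 0.2155.

0.216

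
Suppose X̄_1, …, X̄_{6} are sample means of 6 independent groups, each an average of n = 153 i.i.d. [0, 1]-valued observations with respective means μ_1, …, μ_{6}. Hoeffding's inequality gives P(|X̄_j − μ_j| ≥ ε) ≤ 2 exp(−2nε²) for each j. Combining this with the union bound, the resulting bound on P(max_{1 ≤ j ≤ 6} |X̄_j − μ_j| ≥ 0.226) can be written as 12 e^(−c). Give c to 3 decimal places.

Union bound over the 6 events: P(max_{1 ≤ j ≤ 6} |X̄_j − μ_j| ≥ 0.226) ≤ 6·2·exp(−2nε²) = 12 exp(−2·153·0.226²).
So c = 2·153·0.226² = 15.6293.

15.629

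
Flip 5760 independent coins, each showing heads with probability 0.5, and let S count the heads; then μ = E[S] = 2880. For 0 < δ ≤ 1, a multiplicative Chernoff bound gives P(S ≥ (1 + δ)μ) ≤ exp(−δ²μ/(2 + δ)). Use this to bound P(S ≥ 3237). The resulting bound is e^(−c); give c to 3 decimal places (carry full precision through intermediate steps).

20.835

Write 3237 = (1 + δ)μ, so δ = 3237/2880 − 1 = 0.1239583…
Then the exponent is δ²μ/(2 + δ) = (3237 − μ)² / (μ·(2 + δ)) = 20.835213.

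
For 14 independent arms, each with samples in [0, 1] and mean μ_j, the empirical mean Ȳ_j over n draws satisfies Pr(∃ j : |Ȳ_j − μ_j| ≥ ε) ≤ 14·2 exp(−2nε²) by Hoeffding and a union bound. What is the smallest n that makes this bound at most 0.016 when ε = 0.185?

110

Need 2·14·exp(−2nε²) ≤ 0.016, i.e. exp(−2nε²) ≤ 0.016/28.
So 2nε² ≥ ln(28/0.016) = 7.467371.
Hence n ≥ 7.467371/(2·0.185²) = 109.092.
The smallest integer n is 110.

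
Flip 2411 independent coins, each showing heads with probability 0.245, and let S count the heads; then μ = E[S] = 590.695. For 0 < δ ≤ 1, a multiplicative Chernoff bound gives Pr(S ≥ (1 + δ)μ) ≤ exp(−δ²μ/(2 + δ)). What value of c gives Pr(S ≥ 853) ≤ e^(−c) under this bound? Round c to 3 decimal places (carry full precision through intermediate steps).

47.658

Write 853 = (1 + δ)μ, so δ = 853/590.695 − 1 = 0.4440617…
Then the exponent is δ²μ/(2 + δ) = (853 − μ)² / (μ·(2 + δ)) = 47.658206.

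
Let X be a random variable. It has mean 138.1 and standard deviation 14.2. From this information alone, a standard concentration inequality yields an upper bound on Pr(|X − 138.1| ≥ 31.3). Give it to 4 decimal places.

Mean and variance are known, so Chebyshev's inequality applies.
Chebyshev: Pr(|X − μ| ≥ t) ≤ Var(X)/t².
Var(X) = σ² = 14.2² = 201.64.
Bound = 201.64 / 979.69 = 0.2058.

0.2058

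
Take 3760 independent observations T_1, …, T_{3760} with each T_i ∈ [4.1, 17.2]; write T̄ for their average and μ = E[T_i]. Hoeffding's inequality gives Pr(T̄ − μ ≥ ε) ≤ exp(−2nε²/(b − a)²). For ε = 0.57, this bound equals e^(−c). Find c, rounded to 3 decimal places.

14.237

c = 2nε²/(b − a)² = 2·3760·0.57² / 13.1² = 14.2372.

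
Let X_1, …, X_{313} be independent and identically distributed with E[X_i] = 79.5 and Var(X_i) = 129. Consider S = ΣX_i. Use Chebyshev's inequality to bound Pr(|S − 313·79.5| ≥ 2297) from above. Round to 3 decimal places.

Var(S) = n·Var(X_i) = 313·129 = 40377.
Chebyshev: Pr(|S − 313·79.5| ≥ 2297) ≤ Var(S)/2297² = 40377/5276209 = 0.0077.

0.008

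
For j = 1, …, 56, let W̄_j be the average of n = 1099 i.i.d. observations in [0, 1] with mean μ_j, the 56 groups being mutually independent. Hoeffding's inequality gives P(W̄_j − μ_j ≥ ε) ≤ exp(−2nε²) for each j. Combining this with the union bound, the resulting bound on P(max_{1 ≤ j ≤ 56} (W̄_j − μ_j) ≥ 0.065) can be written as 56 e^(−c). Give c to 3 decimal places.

9.287

Union bound over the 56 events: P(max_{1 ≤ j ≤ 56} (W̄_j − μ_j) ≥ 0.065) ≤ 56·exp(−2nε²) = 56 exp(−2·1099·0.065²).
So c = 2·1099·0.065² = 9.2866.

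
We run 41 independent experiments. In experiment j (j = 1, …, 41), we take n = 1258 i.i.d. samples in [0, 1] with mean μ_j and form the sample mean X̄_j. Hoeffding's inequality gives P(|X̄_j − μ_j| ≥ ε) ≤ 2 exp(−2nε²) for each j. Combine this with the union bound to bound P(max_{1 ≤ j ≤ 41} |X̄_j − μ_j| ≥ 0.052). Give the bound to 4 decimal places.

0.0910

Per-experiment Hoeffding bound: 2·exp(−2·1258·0.052²) = 2·exp(−6.80326) = 0.0022203.
Union bound over 41 events: 41·0.0022203 = 0.09103.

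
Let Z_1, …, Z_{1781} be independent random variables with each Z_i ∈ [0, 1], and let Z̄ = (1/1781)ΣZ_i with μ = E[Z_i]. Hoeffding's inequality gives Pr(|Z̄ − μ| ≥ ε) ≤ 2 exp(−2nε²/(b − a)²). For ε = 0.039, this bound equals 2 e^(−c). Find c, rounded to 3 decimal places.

c = 2nε²/(b − a)² = 2·1781·0.039² / 1² = 5.4178.

5.418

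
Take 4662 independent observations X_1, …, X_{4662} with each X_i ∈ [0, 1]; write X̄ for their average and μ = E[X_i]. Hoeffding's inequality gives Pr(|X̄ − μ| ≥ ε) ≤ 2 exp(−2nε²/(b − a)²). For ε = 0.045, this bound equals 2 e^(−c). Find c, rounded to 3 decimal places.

18.881

c = 2nε²/(b − a)² = 2·4662·0.045² / 1² = 18.8811.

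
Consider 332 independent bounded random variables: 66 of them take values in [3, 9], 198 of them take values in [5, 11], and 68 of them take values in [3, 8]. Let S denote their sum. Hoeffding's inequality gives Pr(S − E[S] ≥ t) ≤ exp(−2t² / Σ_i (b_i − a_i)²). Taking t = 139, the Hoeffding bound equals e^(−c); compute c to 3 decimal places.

Σ(b_i − a_i)² = 66·6² + 198·6² + 68·5² = 11204.
c = 2t² / 11204 = 2·139² / 11204 = 3.4489.

3.449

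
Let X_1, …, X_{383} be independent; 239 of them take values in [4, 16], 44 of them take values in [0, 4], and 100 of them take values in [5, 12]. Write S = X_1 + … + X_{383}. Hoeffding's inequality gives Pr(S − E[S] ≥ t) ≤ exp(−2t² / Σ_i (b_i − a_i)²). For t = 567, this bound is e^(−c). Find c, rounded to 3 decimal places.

Σ(b_i − a_i)² = 239·12² + 44·4² + 100·7² = 40020.
c = 2t² / 40020 = 2·567² / 40020 = 16.0664.

16.066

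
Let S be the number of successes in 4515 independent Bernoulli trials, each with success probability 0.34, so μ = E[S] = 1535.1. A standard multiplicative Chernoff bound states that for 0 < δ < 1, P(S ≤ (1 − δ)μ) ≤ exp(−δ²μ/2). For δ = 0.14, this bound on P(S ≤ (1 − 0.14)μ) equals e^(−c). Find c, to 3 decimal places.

c = δ²μ/2 = 0.14²·1535.1/2 = 15.0440.

15.044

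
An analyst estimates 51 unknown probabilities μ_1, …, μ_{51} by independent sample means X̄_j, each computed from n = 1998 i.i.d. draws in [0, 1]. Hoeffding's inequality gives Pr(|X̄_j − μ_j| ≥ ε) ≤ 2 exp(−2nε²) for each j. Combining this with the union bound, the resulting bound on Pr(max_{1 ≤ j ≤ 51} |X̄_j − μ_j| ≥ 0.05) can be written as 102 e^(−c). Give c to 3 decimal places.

Union bound over the 51 events: Pr(max_{1 ≤ j ≤ 51} |X̄_j − μ_j| ≥ 0.05) ≤ 51·2·exp(−2nε²) = 102 exp(−2·1998·0.05²).
So c = 2·1998·0.05² = 9.9900.

9.990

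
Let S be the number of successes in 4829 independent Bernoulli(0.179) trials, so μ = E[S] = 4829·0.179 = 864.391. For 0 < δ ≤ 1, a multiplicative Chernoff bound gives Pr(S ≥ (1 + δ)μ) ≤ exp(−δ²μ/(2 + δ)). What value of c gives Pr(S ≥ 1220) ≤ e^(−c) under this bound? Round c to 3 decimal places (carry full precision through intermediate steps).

Write 1220 = (1 + δ)μ, so δ = 1220/864.391 − 1 = 0.4113983…
Then the exponent is δ²μ/(2 + δ) = (1220 − μ)² / (μ·(2 + δ)) = 60.668925.

60.669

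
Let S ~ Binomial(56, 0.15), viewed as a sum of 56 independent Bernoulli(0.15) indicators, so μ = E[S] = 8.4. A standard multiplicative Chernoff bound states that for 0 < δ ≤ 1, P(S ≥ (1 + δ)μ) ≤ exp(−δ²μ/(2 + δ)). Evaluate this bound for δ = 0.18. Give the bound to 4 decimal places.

0.8826

Exponent = δ²μ/(2 + δ) = 0.18²·8.4/2.18 = 0.1248.
Bound = exp(−0.1248) = 0.88263.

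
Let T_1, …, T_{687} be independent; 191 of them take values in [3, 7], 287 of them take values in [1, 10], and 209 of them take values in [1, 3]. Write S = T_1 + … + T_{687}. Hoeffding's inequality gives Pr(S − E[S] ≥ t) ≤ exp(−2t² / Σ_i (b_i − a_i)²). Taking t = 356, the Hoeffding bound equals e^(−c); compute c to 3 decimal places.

Σ(b_i − a_i)² = 191·4² + 287·9² + 209·2² = 27139.
c = 2t² / 27139 = 2·356² / 27139 = 9.3398.

9.340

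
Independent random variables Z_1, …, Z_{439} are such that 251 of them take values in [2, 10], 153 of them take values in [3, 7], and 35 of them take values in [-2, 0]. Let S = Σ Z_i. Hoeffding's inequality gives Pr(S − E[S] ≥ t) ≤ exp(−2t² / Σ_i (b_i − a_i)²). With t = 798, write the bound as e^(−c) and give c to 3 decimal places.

Σ(b_i − a_i)² = 251·8² + 153·4² + 35·2² = 18652.
c = 2t² / 18652 = 2·798² / 18652 = 68.2827.

68.283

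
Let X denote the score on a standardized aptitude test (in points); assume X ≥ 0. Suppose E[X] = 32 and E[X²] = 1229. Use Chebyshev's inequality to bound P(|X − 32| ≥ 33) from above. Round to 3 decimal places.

0.188

Var(X) = E[X²] − (E[X])² = 1229 − 1024 = 205.
Chebyshev's inequality: P(|X − μ| ≥ t) ≤ Var(X)/t² = 205/1089 = 0.1882.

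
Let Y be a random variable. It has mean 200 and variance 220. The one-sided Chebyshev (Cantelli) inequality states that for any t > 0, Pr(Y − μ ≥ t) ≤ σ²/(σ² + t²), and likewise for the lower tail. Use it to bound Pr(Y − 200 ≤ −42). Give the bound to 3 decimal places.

Here σ² = 220 and t = 42, so σ² + t² = 1984.
Cantelli's bound: 220/1984 = 0.1109.

0.111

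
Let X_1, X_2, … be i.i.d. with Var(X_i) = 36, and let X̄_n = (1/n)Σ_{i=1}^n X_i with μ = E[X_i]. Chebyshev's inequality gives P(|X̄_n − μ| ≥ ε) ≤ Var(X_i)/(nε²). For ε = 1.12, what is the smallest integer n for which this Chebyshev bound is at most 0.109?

264

Require 36/(n·1.12²) ≤ 0.109, i.e. n ≥ 36/(0.109·1.12²) = 263.293.
The smallest integer n is 264.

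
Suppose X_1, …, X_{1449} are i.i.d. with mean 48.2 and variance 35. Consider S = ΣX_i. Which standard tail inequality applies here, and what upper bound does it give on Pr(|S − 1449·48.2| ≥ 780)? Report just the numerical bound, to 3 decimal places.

0.083

With mean and variance of each term known, Chebyshev's inequality bounds the deviation of the sum (or sample mean).
Var(S) = n·Var(X_i) = 1449·35 = 50715.
Chebyshev: Pr(|S − 1449·48.2| ≥ 780) ≤ Var(S)/780² = 50715/608400 = 0.0834.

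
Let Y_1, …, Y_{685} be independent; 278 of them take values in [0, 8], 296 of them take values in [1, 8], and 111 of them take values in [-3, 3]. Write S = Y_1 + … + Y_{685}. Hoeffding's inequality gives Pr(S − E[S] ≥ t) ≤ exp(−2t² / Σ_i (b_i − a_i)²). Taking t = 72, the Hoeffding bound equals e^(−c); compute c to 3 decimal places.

Σ(b_i − a_i)² = 278·8² + 296·7² + 111·6² = 36292.
c = 2t² / 36292 = 2·72² / 36292 = 0.2857.

0.286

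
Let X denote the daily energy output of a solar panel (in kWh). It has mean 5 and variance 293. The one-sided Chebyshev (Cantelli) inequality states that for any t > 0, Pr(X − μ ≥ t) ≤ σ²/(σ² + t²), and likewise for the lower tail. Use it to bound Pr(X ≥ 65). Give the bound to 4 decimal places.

Here σ² = 293 and t = 60, so σ² + t² = 3893.
Cantelli's bound: 293/3893 = 0.0753.

0.0753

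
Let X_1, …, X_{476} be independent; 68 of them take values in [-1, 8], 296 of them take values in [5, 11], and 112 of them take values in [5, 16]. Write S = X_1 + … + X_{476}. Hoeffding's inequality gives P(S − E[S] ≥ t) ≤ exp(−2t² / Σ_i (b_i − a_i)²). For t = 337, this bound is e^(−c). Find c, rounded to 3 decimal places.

7.644

Σ(b_i − a_i)² = 68·9² + 296·6² + 112·11² = 29716.
c = 2t² / 29716 = 2·337² / 29716 = 7.6436.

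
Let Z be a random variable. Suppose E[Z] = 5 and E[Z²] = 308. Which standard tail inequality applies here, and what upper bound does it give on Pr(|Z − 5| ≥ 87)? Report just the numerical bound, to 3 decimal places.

0.037

The first two moments determine the variance, so Chebyshev's inequality is the sharpest standard bound available.
Var(Z) = E[Z²] − (E[Z])² = 308 − 25 = 283.
Chebyshev's inequality: Pr(|Z − μ| ≥ t) ≤ Var(Z)/t² = 283/7569 = 0.0374.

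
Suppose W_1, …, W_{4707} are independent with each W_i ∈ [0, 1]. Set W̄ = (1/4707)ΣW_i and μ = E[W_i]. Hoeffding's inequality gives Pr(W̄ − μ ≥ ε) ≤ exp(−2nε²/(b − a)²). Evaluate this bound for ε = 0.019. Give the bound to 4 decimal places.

Exponent: 2nε²/(b − a)² = 2·4707·0.019² / 1² = 3.39845.
Bound = exp(−3.39845) = 0.03342.

0.0334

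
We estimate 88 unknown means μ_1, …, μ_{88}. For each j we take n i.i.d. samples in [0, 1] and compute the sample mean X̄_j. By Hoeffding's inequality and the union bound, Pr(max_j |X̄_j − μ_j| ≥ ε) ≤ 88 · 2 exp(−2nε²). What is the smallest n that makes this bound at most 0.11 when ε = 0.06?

1025

Need 2·88·exp(−2nε²) ≤ 0.11, i.e. exp(−2nε²) ≤ 0.11/176.
So 2nε² ≥ ln(176/0.11) = 7.377759.
Hence n ≥ 7.377759/(2·0.06²) = 1024.689.
The smallest integer n is 1025.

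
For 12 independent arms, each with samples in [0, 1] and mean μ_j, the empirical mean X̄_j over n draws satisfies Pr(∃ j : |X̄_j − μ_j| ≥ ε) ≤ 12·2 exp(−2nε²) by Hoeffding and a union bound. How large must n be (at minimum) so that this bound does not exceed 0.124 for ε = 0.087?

348

Need 2·12·exp(−2nε²) ≤ 0.124, i.e. exp(−2nε²) ≤ 0.124/24.
So 2nε² ≥ ln(24/0.124) = 5.265528.
Hence n ≥ 5.265528/(2·0.087²) = 347.835.
The smallest integer n is 348.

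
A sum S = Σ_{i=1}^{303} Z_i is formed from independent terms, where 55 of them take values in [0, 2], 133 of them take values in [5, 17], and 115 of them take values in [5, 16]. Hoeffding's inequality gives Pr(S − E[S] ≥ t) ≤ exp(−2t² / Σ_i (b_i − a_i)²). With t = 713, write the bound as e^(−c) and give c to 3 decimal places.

30.545

Σ(b_i − a_i)² = 55·2² + 133·12² + 115·11² = 33287.
c = 2t² / 33287 = 2·713² / 33287 = 30.5446.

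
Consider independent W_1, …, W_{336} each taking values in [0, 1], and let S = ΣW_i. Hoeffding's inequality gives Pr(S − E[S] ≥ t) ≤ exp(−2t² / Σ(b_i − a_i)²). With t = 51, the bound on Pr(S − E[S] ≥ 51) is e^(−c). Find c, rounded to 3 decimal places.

Σ(b_i − a_i)² = 336·(1)² = 336.
c = 2t²/336 = 2·51²/336 = 15.4821.

15.482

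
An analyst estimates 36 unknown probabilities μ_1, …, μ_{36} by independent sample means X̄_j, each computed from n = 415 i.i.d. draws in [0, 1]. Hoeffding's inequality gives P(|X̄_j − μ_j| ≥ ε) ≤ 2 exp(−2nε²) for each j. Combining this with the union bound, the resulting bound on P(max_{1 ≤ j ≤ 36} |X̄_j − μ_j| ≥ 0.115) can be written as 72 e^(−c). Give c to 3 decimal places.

10.977

Union bound over the 36 events: P(max_{1 ≤ j ≤ 36} |X̄_j − μ_j| ≥ 0.115) ≤ 36·2·exp(−2nε²) = 72 exp(−2·415·0.115²).
So c = 2·415·0.115² = 10.9767.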